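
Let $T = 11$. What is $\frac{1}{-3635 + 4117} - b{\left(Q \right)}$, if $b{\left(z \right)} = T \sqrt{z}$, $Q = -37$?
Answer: $\frac{1}{482} - 11 i \sqrt{37} \approx 0.0020747 - 66.91 i$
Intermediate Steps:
$b{\left(z \right)} = 11 \sqrt{z}$
$\frac{1}{-3635 + 4117} - b{\left(Q \right)} = \frac{1}{-3635 + 4117} - 11 \sqrt{-37} = \frac{1}{482} - 11 i \sqrt{37}$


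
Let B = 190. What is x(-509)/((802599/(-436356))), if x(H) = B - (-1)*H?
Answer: 46399188/267533 ≈ 173.43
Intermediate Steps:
x(H) = 190 + H (x(H) = 190 - (-1)*H = 190 + H)
x(-509)/((802599/(-436356))) = (190 - 509)/((802599/(-436356))) = -319/(802599*(-1/436356)) = -319/(-267533/145452) = -319*(-145452/267533) = 46399188/267533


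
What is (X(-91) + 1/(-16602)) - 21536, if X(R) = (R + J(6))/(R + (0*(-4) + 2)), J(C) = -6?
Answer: -31819509503/1477578 ≈ -21535.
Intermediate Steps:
X(R) = (-6 + R)/(2 + R) (X(R) = (R - 6)/(R + (0*(-4) + 2)) = (-6 + R)/(R + (0 + 2)) = (-6 + R)/(R + 2) = (-6 + R)/(2 + R))
(X(-91) + 1/(-16602)) - 21536 = ((-6 - 91)/(2 - 91) + 1/(-16602)) - 21536 = (-97/(-89) - 1/16602) - 21536 = (-1/89*(-97) - 1/16602) - 21536 = (97/89 - 1/16602) - 21536 = 1610305/1477578 - 21536 = -31819509503/1477578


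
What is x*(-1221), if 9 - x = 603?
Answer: 725274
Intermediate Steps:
x = -594 (x = 9 - 1*603 = 9 - 603 = -594)
x*(-1221) = -594*(-1221) = 725274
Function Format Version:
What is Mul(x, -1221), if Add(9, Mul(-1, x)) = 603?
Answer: 725274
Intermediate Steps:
x = -594 (x = Add(9, Mul(-1, 603)) = Add(9, -603) = -594)
Mul(x, -1221) = Mul(-594, -1221) = 725274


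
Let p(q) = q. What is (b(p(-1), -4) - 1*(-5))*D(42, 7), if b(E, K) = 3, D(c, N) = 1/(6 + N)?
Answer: 8/13 ≈ 0.61539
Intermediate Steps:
(b(p(-1), -4) - 1*(-5))*D(42, 7) = (3 - 1*(-5))/(6 + 7) = (3 + 5)/13 = 8*(1/13) = 8/13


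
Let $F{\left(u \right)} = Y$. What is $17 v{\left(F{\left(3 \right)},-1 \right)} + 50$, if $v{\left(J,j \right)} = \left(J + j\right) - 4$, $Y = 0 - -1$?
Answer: $-18$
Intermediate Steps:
$Y = 1$ ($Y = 0 + 1 = 1$)
$F{\left(u \right)} = 1$
$v{\left(J,j \right)} = -4 + J + j$
$17 v{\left(F{\left(3 \right)},-1 \right)} + 50 = 17 \left(-4 + 1 - 1\right) + 50 = 17 \left(-4\right) + 50 = -68 + 50 = -18$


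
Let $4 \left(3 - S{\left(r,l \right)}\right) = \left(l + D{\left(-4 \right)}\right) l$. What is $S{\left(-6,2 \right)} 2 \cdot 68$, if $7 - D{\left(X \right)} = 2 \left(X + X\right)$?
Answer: $-1292$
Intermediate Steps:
$D{\left(X \right)} = 7 - 4 X$ ($D{\left(X \right)} = 7 - 2 \left(X + X\right) = 7 - 2 \cdot 2 X = 7 - 4 X$)
$S{\left(r,l \right)} = 3 - \frac{l \left(23 + l\right)}{4}$ ($S{\left(r,l \right)} = 3 - \frac{\left(l + \left(7 - -16\right)\right) l}{4} = 3 - \frac{\left(l + \left(7 + 16\right)\right) l}{4} = 3 - \frac{\left(l + 23\right) l}{4} = 3 - \frac{\left(23 + l\right) l}{4} = 3 - \frac{l \left(23 + l\right)}{4}$)
$S{\left(-6,2 \right)} 2 \cdot 68 = \left(3 - \frac{23}{2} - \frac{2^{2}}{4}\right) 2 \cdot 68 = \left(3 - \frac{23}{2} - 1\right) 2 \cdot 68 = \left(- \frac{19}{2}\right) 2 \cdot 68 = \left(-19\right) 68 = -1292$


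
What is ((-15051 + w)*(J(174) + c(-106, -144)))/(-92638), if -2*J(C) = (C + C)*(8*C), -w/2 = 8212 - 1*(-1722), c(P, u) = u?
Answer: -4231344744/46319 ≈ -91352.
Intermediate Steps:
w = -19868 (w = -2*(8212 - 1*(-1722)) = -2*(8212 + 1722) = -2*9934 = -19868)
J(C) = -8*C² (J(C) = -(C + C)*8*C/2 = -2*C*8*C/2 = -8*C²)
((-15051 + w)*(J(174) + c(-106, -144)))/(-92638) = ((-15051 - 19868)*(-8*174² - 144))/(-92638) = -34919*(-8*30276 - 144)*(-1/92638) = -34919*(-242208 - 144)*(-1/92638) = -34919*(-242352)*(-1/92638) = 8462689488*(-1/92638) = -4231344744/46319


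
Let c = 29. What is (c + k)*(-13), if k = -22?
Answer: -91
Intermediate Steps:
(c + k)*(-13) = (29 - 22)*(-13) = 7*(-13) = -91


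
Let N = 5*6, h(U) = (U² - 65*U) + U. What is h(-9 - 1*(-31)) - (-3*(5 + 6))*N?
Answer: 66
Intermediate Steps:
h(U) = U² - 64*U
N = 30
h(-9 - 1*(-31)) - (-3*(5 + 6))*N = (-9 - 1*(-31))*(-64 + (-9 - 1*(-31))) - (-3*(5 + 6))*30 = (-9 + 31)*(-64 + (-9 + 31)) - (-3*11)*30 = 22*(-64 + 22) - (-33)*30 = 22*(-42) - 1*(-990) = -924 + 990 = 66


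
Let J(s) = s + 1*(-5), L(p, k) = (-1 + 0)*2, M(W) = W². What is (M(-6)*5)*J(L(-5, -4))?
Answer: -1260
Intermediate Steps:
L(p, k) = -2 (L(p, k) = -1*2 = -2)
J(s) = -5 + s (J(s) = s - 5 = -5 + s)
(M(-6)*5)*J(L(-5, -4)) = ((-6)²*5)*(-5 - 2) = (36*5)*(-7) = 180*(-7) = -1260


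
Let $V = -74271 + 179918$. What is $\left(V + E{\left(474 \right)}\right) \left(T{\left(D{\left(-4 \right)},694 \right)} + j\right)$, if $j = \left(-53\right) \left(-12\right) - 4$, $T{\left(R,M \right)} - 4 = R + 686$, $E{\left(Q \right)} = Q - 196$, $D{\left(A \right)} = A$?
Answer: $139609150$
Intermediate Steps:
$E{\left(Q \right)} = -196 + Q$ ($E{\left(Q \right)} = Q - 196 = -196 + Q$)
$T{\left(R,M \right)} = 690 + R$ ($T{\left(R,M \right)} = 4 + \left(R + 686\right) = 4 + \left(686 + R\right) = 690 + R$)
$j = 632$ ($j = 636 - 4 = 632$)
$V = 105647$
$\left(V + E{\left(474 \right)}\right) \left(T{\left(D{\left(-4 \right)},694 \right)} + j\right) = \left(105647 + \left(-196 + 474\right)\right) \left(\left(690 - 4\right) + 632\right) = \left(105647 + 278\right) \left(686 + 632\right) = 105925 \cdot 1318 = 139609150$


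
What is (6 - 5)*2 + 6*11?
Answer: 68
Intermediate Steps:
(6 - 5)*2 + 6*11 = 1*2 + 66 = 2 + 66 = 68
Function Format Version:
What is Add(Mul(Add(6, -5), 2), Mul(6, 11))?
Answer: 68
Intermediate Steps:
Add(Mul(Add(6, -5), 2), Mul(6, 11)) = Add(Mul(1, 2), 66) = Add(2, 66) = 68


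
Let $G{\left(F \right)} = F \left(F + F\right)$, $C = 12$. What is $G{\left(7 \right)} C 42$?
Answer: $49392$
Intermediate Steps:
$G{\left(F \right)} = 2 F^{2}$ ($G{\left(F \right)} = F 2 F = 2 F^{2}$)
$G{\left(7 \right)} C 42 = 2 \cdot 7^{2} \cdot 12 \cdot 42 = 2 \cdot 49 \cdot 12 \cdot 42 = 98 \cdot 12 \cdot 42 = 1176 \cdot 42 = 49392$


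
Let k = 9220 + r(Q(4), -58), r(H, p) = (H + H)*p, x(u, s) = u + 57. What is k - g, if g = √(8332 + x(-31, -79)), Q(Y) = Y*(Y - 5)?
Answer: 9684 - √8358 ≈ 9592.6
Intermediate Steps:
Q(Y) = Y*(-5 + Y)
x(u, s) = 57 + u
r(H, p) = 2*H*p (r(H, p) = (2*H)*p = 2*H*p)
g = √8358 (g = √(8332 + (57 - 31)) = √(8332 + 26) = √8358 ≈ 91.422)
k = 9684 (k = 9220 + 2*(4*(-5 + 4))*(-58) = 9220 + 2*(4*(-1))*(-58) = 9220 + 2*(-4)*(-58) = 9220 + 464 = 9684)
k - g = 9684 - √8358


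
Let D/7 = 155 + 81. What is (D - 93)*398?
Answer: 620482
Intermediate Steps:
D = 1652 (D = 7*(155 + 81) = 7*236 = 1652)
(D - 93)*398 = (1652 - 93)*398 = 1559*398 = 620482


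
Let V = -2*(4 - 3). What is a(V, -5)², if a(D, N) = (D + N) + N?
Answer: 144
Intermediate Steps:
V = -2 (V = -2*1 = -2)
a(D, N) = D + 2*N
a(V, -5)² = (-2 + 2*(-5))² = (-2 - 10)² = (-12)² = 144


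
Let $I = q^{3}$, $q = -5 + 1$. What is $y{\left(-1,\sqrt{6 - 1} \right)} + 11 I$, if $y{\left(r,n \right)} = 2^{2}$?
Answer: $-700$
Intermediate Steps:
$q = -4$
$y{\left(r,n \right)} = 4$
$I = -64$ ($I = \left(-4\right)^{3} = -64$)
$y{\left(-1,\sqrt{6 - 1} \right)} + 11 I = 4 + 11 \left(-64\right) = 4 - 704 = -700$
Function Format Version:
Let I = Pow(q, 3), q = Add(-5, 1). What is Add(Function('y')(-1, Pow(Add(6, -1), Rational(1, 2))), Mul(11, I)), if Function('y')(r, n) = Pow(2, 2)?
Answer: -700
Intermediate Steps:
q = -4
Function('y')(r, n) = 4
I = -64 (I = Pow(-4, 3) = -64)
Add(Function('y')(-1, Pow(Add(6, -1), Rational(1, 2))), Mul(11, I)) = Add(4, Mul(11, -64)) = Add(4, -704) = -700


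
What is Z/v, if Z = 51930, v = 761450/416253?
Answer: 2161601829/76145 ≈ 28388.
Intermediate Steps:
v = 761450/416253 (v = 761450*(1/416253) = 761450/416253 ≈ 1.8293)
Z/v = 51930/(761450/416253) = 51930*(416253/761450) = 2161601829/76145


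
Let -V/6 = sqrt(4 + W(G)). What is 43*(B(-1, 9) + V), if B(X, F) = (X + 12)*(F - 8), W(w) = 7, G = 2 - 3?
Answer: 473 - 258*sqrt(11) ≈ -382.69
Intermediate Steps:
G = -1
B(X, F) = (-8 + F)*(12 + X) (B(X, F) = (12 + X)*(-8 + F) = (-8 + F)*(12 + X))
V = -6*sqrt(11) (V = -6*sqrt(4 + 7) = -6*sqrt(11) ≈ -19.900)
43*(B(-1, 9) + V) = 43*((-96 - 8*(-1) + 12*9 + 9*(-1)) - 6*sqrt(11)) = 43*((-96 + 8 + 108 - 9) - 6*sqrt(11)) = 43*(11 - 6*sqrt(11)) = 473 - 258*sqrt(11)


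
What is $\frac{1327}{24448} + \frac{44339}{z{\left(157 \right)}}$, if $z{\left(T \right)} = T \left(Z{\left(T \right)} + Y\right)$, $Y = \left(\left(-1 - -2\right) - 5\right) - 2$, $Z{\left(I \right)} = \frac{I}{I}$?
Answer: $- \frac{1082958177}{19191680} \approx -56.429$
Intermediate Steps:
$Z{\left(I \right)} = 1$
$Y = -6$ ($Y = \left(\left(-1 + 2\right) - 5\right) - 2 = \left(1 - 5\right) - 2 = -4 - 2 = -6$)
$z{\left(T \right)} = - 5 T$ ($z{\left(T \right)} = T \left(1 - 6\right) = T \left(-5\right) = - 5 T$)
$\frac{1327}{24448} + \frac{44339}{z{\left(157 \right)}} = \frac{1327}{24448} + \frac{44339}{\left(-5\right) 157} = 1327 \cdot \frac{1}{24448} + \frac{44339}{-785} = \frac{1327}{24448} + 44339 \left(- \frac{1}{785}\right) = \frac{1327}{24448} - \frac{44339}{785} = - \frac{1082958177}{19191680}$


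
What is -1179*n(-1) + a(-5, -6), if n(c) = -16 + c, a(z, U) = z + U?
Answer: 20032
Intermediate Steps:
a(z, U) = U + z
-1179*n(-1) + a(-5, -6) = -1179*(-16 - 1) + (-6 - 5) = -1179*(-17) - 11 = 20043 - 11 = 20032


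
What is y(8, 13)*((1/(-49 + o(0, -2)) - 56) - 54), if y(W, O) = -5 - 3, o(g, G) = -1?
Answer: 22004/25 ≈ 880.16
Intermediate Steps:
y(W, O) = -8
y(8, 13)*((1/(-49 + o(0, -2)) - 56) - 54) = -8*((1/(-49 - 1) - 56) - 54) = -8*((1/(-50) - 56) - 54) = -8*((-1/50 - 56) - 54) = -8*(-2801/50 - 54) = -8*(-5501/50) = 22004/25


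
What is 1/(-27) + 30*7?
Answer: 5669/27 ≈ 209.96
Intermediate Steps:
1/(-27) + 30*7 = -1/27 + 210 = 5669/27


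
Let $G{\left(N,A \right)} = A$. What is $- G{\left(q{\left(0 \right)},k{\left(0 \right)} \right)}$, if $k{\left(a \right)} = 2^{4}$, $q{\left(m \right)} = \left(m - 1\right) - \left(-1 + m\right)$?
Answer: $-16$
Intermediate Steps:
$q{\left(m \right)} = 0$ ($q{\left(m \right)} = \left(-1 + m\right) - \left(-1 + m\right) = 0$)
$k{\left(a \right)} = 16$
$- G{\left(q{\left(0 \right)},k{\left(0 \right)} \right)} = \left(-1\right) 16 = -16$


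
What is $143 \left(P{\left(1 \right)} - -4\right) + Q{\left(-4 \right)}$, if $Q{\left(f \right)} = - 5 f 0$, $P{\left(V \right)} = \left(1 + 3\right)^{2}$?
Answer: $2860$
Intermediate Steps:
$P{\left(V \right)} = 16$ ($P{\left(V \right)} = 4^{2} = 16$)
$Q{\left(f \right)} = 0$
$143 \left(P{\left(1 \right)} - -4\right) + Q{\left(-4 \right)} = 143 \left(16 - -4\right) + 0 = 143 \left(16 + 4\right) + 0 = 143 \cdot 20 + 0 = 2860 + 0 = 2860$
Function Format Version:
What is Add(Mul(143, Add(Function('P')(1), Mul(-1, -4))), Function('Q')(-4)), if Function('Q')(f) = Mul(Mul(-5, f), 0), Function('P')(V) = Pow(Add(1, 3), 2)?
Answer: 2860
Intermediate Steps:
Function('P')(V) = 16 (Function('P')(V) = Pow(4, 2) = 16)
Function('Q')(f) = 0
Add(Mul(143, Add(Function('P')(1), Mul(-1, -4))), Function('Q')(-4)) = Add(Mul(143, Add(16, Mul(-1, -4))), 0) = Add(Mul(143, Add(16, 4)), 0) = Add(Mul(143, 20), 0) = Add(2860, 0) = 2860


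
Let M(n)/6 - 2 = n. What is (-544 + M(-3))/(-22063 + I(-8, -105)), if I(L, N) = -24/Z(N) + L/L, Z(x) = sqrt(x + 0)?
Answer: 35391125/1419634561 + 1100*I*sqrt(105)/4258903683 ≈ 0.02493 + 2.6466e-6*I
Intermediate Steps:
Z(x) = sqrt(x)
M(n) = 12 + 6*n
I(L, N) = 1 - 24/sqrt(N) (I(L, N) = -24/sqrt(N) + L/L = -24/sqrt(N) + 1 = 1 - 24/sqrt(N))
(-544 + M(-3))/(-22063 + I(-8, -105)) = (-544 + (12 + 6*(-3)))/(-22063 + (1 - (-8)*I*sqrt(105)/35)) = (-544 + (12 - 18))/(-22063 + (1 - (-8)*I*sqrt(105)/35)) = (-544 - 6)/(-22063 + (1 + 8*I*sqrt(105)/35)) = -550/(-22062 + 8*I*sqrt(105)/35)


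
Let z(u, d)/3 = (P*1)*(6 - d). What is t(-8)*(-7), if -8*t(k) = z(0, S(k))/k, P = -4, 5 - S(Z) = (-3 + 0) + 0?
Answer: -21/8 ≈ -2.6250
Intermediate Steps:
S(Z) = 8 (S(Z) = 5 - ((-3 + 0) + 0) = 5 - (-3 + 0) = 5 - 1*(-3) = 5 + 3 = 8)
z(u, d) = -72 + 12*d (z(u, d) = 3*((-4*1)*(6 - d)) = 3*(-4*(6 - d)) = 3*(-24 + 4*d) = -72 + 12*d)
t(k) = -3/k (t(k) = -(-72 + 12*8)/(8*k) = -(-72 + 96)/(8*k) = -3/k)
t(-8)*(-7) = -3/(-8)*(-7) = -3*(-1/8)*(-7) = (3/8)*(-7) = -21/8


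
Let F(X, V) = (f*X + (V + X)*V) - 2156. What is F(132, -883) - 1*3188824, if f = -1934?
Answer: -2783135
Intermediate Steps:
F(X, V) = -2156 - 1934*X + V*(V + X) (F(X, V) = (-1934*X + (V + X)*V) - 2156 = (-1934*X + V*(V + X)) - 2156 = -2156 - 1934*X + V*(V + X))
F(132, -883) - 1*3188824 = (-2156 + (-883)**2 - 1934*132 - 883*132) - 1*3188824 = (-2156 + 779689 - 255288 - 116556) - 3188824 = 405689 - 3188824 = -2783135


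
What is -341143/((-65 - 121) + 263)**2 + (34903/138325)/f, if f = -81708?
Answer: -2896834547777/50346426900 ≈ -57.538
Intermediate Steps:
-341143/((-65 - 121) + 263)**2 + (34903/138325)/f = -341143/((-65 - 121) + 263)**2 + (34903/138325)/(-81708) = -341143/(-186 + 263)**2 + (34903*(1/138325))*(-1/81708) = -341143/(77**2) + (3173/12575)*(-1/81708) = -341143/5929 - 3173/1027478100 = -341143*1/5929 - 3173/1027478100 = -31013/539 - 3173/1027478100 = -2896834547777/50346426900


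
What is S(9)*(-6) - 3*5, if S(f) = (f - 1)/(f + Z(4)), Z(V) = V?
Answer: -243/13 ≈ -18.692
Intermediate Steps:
S(f) = (-1 + f)/(4 + f) (S(f) = (f - 1)/(f + 4) = (-1 + f)/(4 + f))
S(9)*(-6) - 3*5 = ((-1 + 9)/(4 + 9))*(-6) - 3*5 = (8/13)*(-6) - 15 = -48/13 - 15 = -243/13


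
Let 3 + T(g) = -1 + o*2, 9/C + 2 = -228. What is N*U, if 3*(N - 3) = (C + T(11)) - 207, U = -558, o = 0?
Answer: 4321617/115 ≈ 37579.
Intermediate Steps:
C = -9/230 (C = 9/(-2 - 228) = 9/(-230) = 9*(-1/230) = -9/230 ≈ -0.039130)
T(g) = -4 (T(g) = -3 + (-1 + 0*2) = -3 + (-1 + 0) = -3 - 1 = -4)
N = -46469/690 (N = 3 + ((-9/230 - 4) - 207)/3 = 3 + (-929/230 - 207)/3 = 3 + (1/3)*(-48539/230) = 3 - 48539/690 = -46469/690 ≈ -67.346)
N*U = -46469/690*(-558) = 4321617/115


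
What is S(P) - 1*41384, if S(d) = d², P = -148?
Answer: -19480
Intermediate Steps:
S(P) - 1*41384 = (-148)² - 1*41384 = 21904 - 41384 = -19480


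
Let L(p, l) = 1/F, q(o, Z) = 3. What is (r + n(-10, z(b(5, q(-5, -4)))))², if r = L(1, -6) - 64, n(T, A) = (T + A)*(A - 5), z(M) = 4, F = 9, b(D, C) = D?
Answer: 271441/81 ≈ 3351.1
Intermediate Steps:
L(p, l) = ⅑ (L(p, l) = 1/9 = ⅑)
n(T, A) = (-5 + A)*(A + T) (n(T, A) = (A + T)*(-5 + A) = (-5 + A)*(A + T))
r = -575/9 (r = ⅑ - 64 = -575/9 ≈ -63.889)
(r + n(-10, z(b(5, q(-5, -4)))))² = (-575/9 + (4² - 5*4 - 5*(-10) + 4*(-10)))² = (-575/9 + (16 - 20 + 50 - 40))² = (-575/9 + 6)² = (-521/9)² = 271441/81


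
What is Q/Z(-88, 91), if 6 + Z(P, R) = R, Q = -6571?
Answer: -6571/85 ≈ -77.306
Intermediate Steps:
Z(P, R) = -6 + R
Q/Z(-88, 91) = -6571/(-6 + 91) = -6571/85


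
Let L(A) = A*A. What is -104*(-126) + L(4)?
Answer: 13120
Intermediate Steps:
L(A) = A²
-104*(-126) + L(4) = -104*(-126) + 4² = 13104 + 16 = 13120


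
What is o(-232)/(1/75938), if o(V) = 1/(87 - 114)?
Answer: -75938/27 ≈ -2812.5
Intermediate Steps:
o(V) = -1/27 (o(V) = 1/(-27) = -1/27)
o(-232)/(1/75938) = -1/(27*(1/75938)) = -1/(27*1/75938) = -1/27*75938 = -75938/27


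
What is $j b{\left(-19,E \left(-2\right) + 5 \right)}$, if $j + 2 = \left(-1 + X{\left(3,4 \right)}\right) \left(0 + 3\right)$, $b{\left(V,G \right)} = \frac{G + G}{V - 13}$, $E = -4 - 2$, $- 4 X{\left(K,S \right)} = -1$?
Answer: $\frac{289}{64} \approx 4.5156$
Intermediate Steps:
$X{\left(K,S \right)} = \frac{1}{4}$ ($X{\left(K,S \right)} = \left(- \frac{1}{4}\right) \left(-1\right) = \frac{1}{4}$)
$E = -6$
$b{\left(V,G \right)} = \frac{2 G}{-13 + V}$
$j = - \frac{17}{4}$ ($j = -2 + \left(-1 + \frac{1}{4}\right) \left(0 + 3\right) = -2 - \frac{9}{4} = - \frac{17}{4} \approx -4.25$)
$j b{\left(-19,E \left(-2\right) + 5 \right)} = - \frac{17 \frac{2 \left(\left(-6\right) \left(-2\right) + 5\right)}{-13 - 19}}{4} = - \frac{17 \frac{2 \left(12 + 5\right)}{-32}}{4} = - \frac{17 \cdot 2 \cdot 17 \left(- \frac{1}{32}\right)}{4} = \left(- \frac{17}{4}\right) \left(- \frac{17}{16}\right) = \frac{289}{64}$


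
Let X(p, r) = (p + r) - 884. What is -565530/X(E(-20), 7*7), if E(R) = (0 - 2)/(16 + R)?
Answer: 1131060/1669 ≈ 677.69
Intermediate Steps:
E(R) = -2/(16 + R)
X(p, r) = -884 + p + r
-565530/X(E(-20), 7*7) = -565530/(-884 - 2/(16 - 20) + 7*7) = -565530/(-884 - 2/(-4) + 49) = -565530/(-884 - 2*(-¼) + 49) = -565530/(-884 + ½ + 49) = -565530/(-1669/2) = -565530*(-2/1669) = 1131060/1669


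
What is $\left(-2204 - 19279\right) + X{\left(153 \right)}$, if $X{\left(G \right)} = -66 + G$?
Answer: $-21396$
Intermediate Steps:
$\left(-2204 - 19279\right) + X{\left(153 \right)} = \left(-2204 - 19279\right) + \left(-66 + 153\right) = \left(-2204 - 19279\right) + 87 = -21483 + 87 = -21396$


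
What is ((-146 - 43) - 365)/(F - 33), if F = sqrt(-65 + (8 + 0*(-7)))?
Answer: 3047/191 + 277*I*sqrt(57)/573 ≈ 15.953 + 3.6497*I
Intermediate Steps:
F = I*sqrt(57) (F = sqrt(-65 + (8 + 0)) = sqrt(-65 + 8) = sqrt(-57) = I*sqrt(57) ≈ 7.5498*I)
((-146 - 43) - 365)/(F - 33) = ((-146 - 43) - 365)/(I*sqrt(57) - 33) = (-189 - 365)/(-33 + I*sqrt(57)) = -554/(-33 + I*sqrt(57))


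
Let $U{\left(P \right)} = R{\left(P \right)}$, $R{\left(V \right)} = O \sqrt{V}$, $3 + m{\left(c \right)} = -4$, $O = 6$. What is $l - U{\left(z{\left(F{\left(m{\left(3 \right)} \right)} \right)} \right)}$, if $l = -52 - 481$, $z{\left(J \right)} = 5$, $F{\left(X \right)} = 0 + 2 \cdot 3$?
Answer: $-533 - 6 \sqrt{5} \approx -546.42$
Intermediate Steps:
$m{\left(c \right)} = -7$ ($m{\left(c \right)} = -3 - 4 = -7$)
$F{\left(X \right)} = 6$ ($F{\left(X \right)} = 0 + 6 = 6$)
$l = -533$ ($l = -52 - 481 = -533$)
$R{\left(V \right)} = 6 \sqrt{V}$
$U{\left(P \right)} = 6 \sqrt{P}$
$l - U{\left(z{\left(F{\left(m{\left(3 \right)} \right)} \right)} \right)} = -533 - 6 \sqrt{5}$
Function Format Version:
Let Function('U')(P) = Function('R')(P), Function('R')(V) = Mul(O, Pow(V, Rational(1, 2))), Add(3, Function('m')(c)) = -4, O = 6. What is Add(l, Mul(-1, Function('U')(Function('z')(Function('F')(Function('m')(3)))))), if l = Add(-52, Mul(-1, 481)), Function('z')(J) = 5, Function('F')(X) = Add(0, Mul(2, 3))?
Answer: Add(-533, Mul(-6, Pow(5, Rational(1, 2)))) ≈ -546.42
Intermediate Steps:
Function('m')(c) = -7 (Function('m')(c) = Add(-3, -4) = -7)
Function('F')(X) = 6 (Function('F')(X) = Add(0, 6) = 6)
l = -533 (l = Add(-52, -481) = -533)
Function('R')(V) = Mul(6, Pow(V, Rational(1, 2)))
Function('U')(P) = Mul(6, Pow(P, Rational(1, 2)))
Add(l, Mul(-1, Function('U')(Function('z')(Function('F')(Function('m')(3)))))) = Add(-533, Mul(-1, Mul(6, Pow(5, Rational(1, 2))))) = Add(-533, Mul(-6, Pow(5, Rational(1, 2))))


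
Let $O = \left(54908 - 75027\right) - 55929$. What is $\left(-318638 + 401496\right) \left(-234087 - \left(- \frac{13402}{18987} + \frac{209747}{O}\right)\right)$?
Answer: $- \frac{14002947713763685483}{721961688} \approx -1.9396 \cdot 10^{10}$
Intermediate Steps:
$O = -76048$ ($O = -20119 - 55929 = -76048$)
$\left(-318638 + 401496\right) \left(-234087 - \left(- \frac{13402}{18987} + \frac{209747}{O}\right)\right) = \left(-318638 + 401496\right) \left(-234087 - \left(- \frac{209747}{76048} - \frac{13402}{18987}\right)\right) = 82858 \left(-234087 - - \frac{5001661585}{1443923376}\right) = 82858 \left(-234087 + \left(\frac{13402}{18987} + \frac{209747}{76048}\right)\right) = 82858 \left(-234087 + \frac{5001661585}{1443923376}\right) = 82858 \left(- \frac{337998689656127}{1443923376}\right) = - \frac{14002947713763685483}{721961688}$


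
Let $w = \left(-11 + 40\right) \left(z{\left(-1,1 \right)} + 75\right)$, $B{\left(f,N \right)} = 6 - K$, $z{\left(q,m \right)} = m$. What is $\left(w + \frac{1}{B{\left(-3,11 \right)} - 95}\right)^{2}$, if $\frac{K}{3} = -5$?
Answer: $\frac{26599979025}{5476} \approx 4.8576 \cdot 10^{6}$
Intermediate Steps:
$K = -15$ ($K = 3 \left(-5\right) = -15$)
$B{\left(f,N \right)} = 21$ ($B{\left(f,N \right)} = 6 - -15 = 6 + 15 = 21$)
$w = 2204$ ($w = \left(-11 + 40\right) \left(1 + 75\right) = 29 \cdot 76 = 2204$)
$\left(w + \frac{1}{B{\left(-3,11 \right)} - 95}\right)^{2} = \left(2204 + \frac{1}{21 - 95}\right)^{2} = \left(2204 + \frac{1}{-74}\right)^{2} = \left(2204 - \frac{1}{74}\right)^{2} = \left(\frac{163095}{74}\right)^{2} = \frac{26599979025}{5476}$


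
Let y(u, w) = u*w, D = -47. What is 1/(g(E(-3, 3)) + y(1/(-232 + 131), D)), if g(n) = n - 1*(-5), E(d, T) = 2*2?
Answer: 101/956 ≈ 0.10565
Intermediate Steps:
E(d, T) = 4
g(n) = 5 + n (g(n) = n + 5 = 5 + n)
1/(g(E(-3, 3)) + y(1/(-232 + 131), D)) = 1/((5 + 4) - 47/(-232 + 131)) = 1/(9 - 47/(-101)) = 1/(9 - 1/101*(-47)) = 1/(9 + 47/101) = 1/(956/101) = 101/956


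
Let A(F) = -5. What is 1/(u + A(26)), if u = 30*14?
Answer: 1/415 ≈ 0.0024096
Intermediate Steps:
u = 420
1/(u + A(26)) = 1/(420 - 5) = 1/415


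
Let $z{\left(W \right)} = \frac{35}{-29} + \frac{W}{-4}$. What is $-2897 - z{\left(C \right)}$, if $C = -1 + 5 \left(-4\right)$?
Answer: $- \frac{336521}{116} \approx -2901.0$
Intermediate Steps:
$C = -21$ ($C = -1 - 20 = -21$)
$z{\left(W \right)} = - \frac{35}{29} - \frac{W}{4}$ ($z{\left(W \right)} = 35 \left(- \frac{1}{29}\right) + W \left(- \frac{1}{4}\right) = - \frac{35}{29} - \frac{W}{4}$)
$-2897 - z{\left(C \right)} = -2897 - \left(- \frac{35}{29} - - \frac{21}{4}\right) = -2897 - \left(- \frac{35}{29} + \frac{21}{4}\right) = -2897 - \frac{469}{116} = - \frac{336521}{116}$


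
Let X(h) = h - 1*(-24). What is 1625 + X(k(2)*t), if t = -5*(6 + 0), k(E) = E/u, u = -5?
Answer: 1661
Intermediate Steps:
k(E) = -E/5 (k(E) = E/(-5) = E*(-⅕) = -E/5)
t = -30 (t = -5*6 = -30)
X(h) = 24 + h (X(h) = h + 24 = 24 + h)
1625 + X(k(2)*t) = 1625 + (24 - ⅕*2*(-30)) = 1625 + (24 - ⅖*(-30)) = 1625 + (24 + 12) = 1625 + 36 = 1661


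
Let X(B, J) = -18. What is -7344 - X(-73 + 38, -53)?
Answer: -7326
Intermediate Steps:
-7344 - X(-73 + 38, -53) = -7344 - 1*(-18) = -7344 + 18 = -7326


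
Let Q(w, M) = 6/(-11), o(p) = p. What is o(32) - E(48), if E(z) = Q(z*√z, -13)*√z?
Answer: 32 + 24*√3/11 ≈ 35.779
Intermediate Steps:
Q(w, M) = -6/11 (Q(w, M) = 6*(-1/11) = -6/11)
E(z) = -6*√z/11
o(32) - E(48) = 32 - (-6)*√48/11 = 32 - (-6)*4*√3/11 = 32 - (-24)*√3/11 = 32 + 24*√3/11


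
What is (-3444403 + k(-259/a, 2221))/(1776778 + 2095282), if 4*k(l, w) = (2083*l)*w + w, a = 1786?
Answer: -25801071163/27661996640 ≈ -0.93273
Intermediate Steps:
k(l, w) = w/4 + 2083*l*w/4 (k(l, w) = ((2083*l)*w + w)/4 = (2083*l*w + w)/4 = (w + 2083*l*w)/4 = w/4 + 2083*l*w/4)
(-3444403 + k(-259/a, 2221))/(1776778 + 2095282) = (-3444403 + (¼)*2221*(1 + 2083*(-259/1786)))/(1776778 + 2095282) = (-3444403 + (¼)*2221*(1 + 2083*(-259*1/1786)))/3872060 = (-3444403 + (¼)*2221*(1 + 2083*(-259/1786)))*(1/3872060) = (-3444403 + (¼)*2221*(1 - 539497/1786))*(1/3872060) = (-3444403 + (¼)*2221*(-537711/1786))*(1/3872060) = (-3444403 - 1194256131/7144)*(1/3872060) = -25801071163/7144*1/3872060 = -25801071163/27661996640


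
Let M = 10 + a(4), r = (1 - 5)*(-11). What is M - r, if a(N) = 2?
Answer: -32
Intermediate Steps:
r = 44 (r = -4*(-11) = 44)
M = 12 (M = 10 + 2 = 12)
M - r = 12 - 1*44 = 12 - 44 = -32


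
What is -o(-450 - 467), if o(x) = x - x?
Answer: 0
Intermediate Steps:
o(x) = 0
-o(-450 - 467) = -1*0 = 0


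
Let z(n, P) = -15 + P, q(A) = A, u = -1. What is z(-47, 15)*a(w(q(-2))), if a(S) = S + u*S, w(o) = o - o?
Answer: 0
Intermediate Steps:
w(o) = 0
a(S) = 0 (a(S) = S - S = 0)
z(-47, 15)*a(w(q(-2))) = (-15 + 15)*0 = 0*0 = 0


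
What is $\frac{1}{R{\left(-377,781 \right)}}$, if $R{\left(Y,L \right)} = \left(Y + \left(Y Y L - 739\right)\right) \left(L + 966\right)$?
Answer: $\frac{1}{193919852851} \approx 5.1568 \cdot 10^{-12}$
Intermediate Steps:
$R{\left(Y,L \right)} = \left(966 + L\right) \left(-739 + Y + L Y^{2}\right)$ ($R{\left(Y,L \right)} = \left(Y + \left(Y^{2} L - 739\right)\right) \left(966 + L\right) = \left(Y + \left(L Y^{2} - 739\right)\right) \left(966 + L\right) = \left(Y + \left(-739 + L Y^{2}\right)\right) \left(966 + L\right) = \left(-739 + Y + L Y^{2}\right) \left(966 + L\right) = \left(966 + L\right) \left(-739 + Y + L Y^{2}\right)$)
$\frac{1}{R{\left(-377,781 \right)}} = \frac{1}{-713874 - 577159 + 966 \left(-377\right) + 781 \left(-377\right) + 781^{2} \left(-377\right)^{2} + 966 \cdot 781 \left(-377\right)^{2}} = \frac{1}{-713874 - 577159 - 364182 - 294437 + 609961 \cdot 142129 + 966 \cdot 781 \cdot 142129} = \frac{1}{-713874 - 577159 - 364182 - 294437 + 86693146969 + 107228655534} = \frac{1}{193919852851}$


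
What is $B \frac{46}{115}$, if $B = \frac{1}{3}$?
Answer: $\frac{2}{15} \approx 0.13333$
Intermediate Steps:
$B = \frac{1}{3} \approx 0.33333$
$B \frac{46}{115} = \frac{46 \cdot \frac{1}{115}}{3} = \frac{1}{3} \cdot \frac{2}{5} = \frac{2}{15}$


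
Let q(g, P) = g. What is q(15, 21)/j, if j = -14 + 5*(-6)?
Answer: -15/44 ≈ -0.34091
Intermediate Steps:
j = -44 (j = -14 - 30 = -44)
q(15, 21)/j = 15/(-44) = 15*(-1/44) = -15/44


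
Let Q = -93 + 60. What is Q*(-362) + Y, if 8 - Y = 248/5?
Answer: 59522/5 ≈ 11904.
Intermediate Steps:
Q = -33
Y = -208/5 (Y = 8 - 248/5 = -208/5 ≈ -41.600)
Q*(-362) + Y = -33*(-362) - 208/5 = 11946 - 208/5 = 59522/5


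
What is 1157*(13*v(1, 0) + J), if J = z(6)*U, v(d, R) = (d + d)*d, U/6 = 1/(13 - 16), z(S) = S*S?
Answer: -53222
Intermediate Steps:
z(S) = S²
U = -2 (U = 6/(13 - 16) = 6/(-3) = 6*(-⅓) = -2)
v(d, R) = 2*d² (v(d, R) = (2*d)*d = 2*d²)
J = -72 (J = 6²*(-2) = 36*(-2) = -72)
1157*(13*v(1, 0) + J) = 1157*(13*(2*1²) - 72) = 1157*(13*(2*1) - 72) = 1157*(13*2 - 72) = 1157*(26 - 72) = 1157*(-46) = -53222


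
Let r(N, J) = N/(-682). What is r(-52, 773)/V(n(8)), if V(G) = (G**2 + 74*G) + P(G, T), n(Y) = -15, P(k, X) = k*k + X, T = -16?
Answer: -1/8866 ≈ -0.00011279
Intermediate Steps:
P(k, X) = X + k**2 (P(k, X) = k**2 + X = X + k**2)
r(N, J) = -N/682 (r(N, J) = N*(-1/682) = -N/682)
V(G) = -16 + 2*G**2 + 74*G (V(G) = (G**2 + 74*G) + (-16 + G**2) = -16 + 2*G**2 + 74*G)
r(-52, 773)/V(n(8)) = (-1/682*(-52))/(-16 + 2*(-15)**2 + 74*(-15)) = 26/(341*(-16 + 2*225 - 1110)) = 26/(341*(-16 + 450 - 1110)) = (26/341)/(-676) = (26/341)*(-1/676) = -1/8866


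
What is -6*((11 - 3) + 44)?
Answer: -312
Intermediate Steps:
-6*((11 - 3) + 44) = -6*(8 + 44) = -6*52 = -312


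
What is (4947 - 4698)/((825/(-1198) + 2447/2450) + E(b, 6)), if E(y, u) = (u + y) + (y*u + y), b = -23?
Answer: -60903325/43461462 ≈ -1.4013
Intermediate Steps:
E(y, u) = u + 2*y + u*y (E(y, u) = (u + y) + (u*y + y) = (u + y) + (y + u*y) = u + 2*y + u*y)
(4947 - 4698)/((825/(-1198) + 2447/2450) + E(b, 6)) = (4947 - 4698)/((825/(-1198) + 2447/2450) + (6 + 2*(-23) + 6*(-23))) = 249/((825*(-1/1198) + 2447*(1/2450)) + (6 - 46 - 138)) = 249/((-825/1198 + 2447/2450) - 178) = 249/(227564/733775 - 178) = 249/(-130384386/733775) = 249*(-733775/130384386) = -60903325/43461462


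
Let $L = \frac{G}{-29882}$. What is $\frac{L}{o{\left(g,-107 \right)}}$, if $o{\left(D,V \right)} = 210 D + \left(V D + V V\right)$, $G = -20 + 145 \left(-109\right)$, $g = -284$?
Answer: $- \frac{15825}{531989246} \approx -2.9747 \cdot 10^{-5}$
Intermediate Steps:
$G = -15825$ ($G = -20 - 15805 = -15825$)
$o{\left(D,V \right)} = V^{2} + 210 D + D V$ ($o{\left(D,V \right)} = 210 D + \left(D V + V^{2}\right) = 210 D + \left(V^{2} + D V\right) = V^{2} + 210 D + D V$)
$L = \frac{15825}{29882}$ ($L = - \frac{15825}{-29882} = \left(-15825\right) \left(- \frac{1}{29882}\right) = \frac{15825}{29882} \approx 0.52958$)
$\frac{L}{o{\left(g,-107 \right)}} = \frac{15825}{29882 \left(\left(-107\right)^{2} + 210 \left(-284\right) - -30388\right)} = \frac{15825}{29882 \left(11449 - 59640 + 30388\right)} = \frac{15825}{29882 \left(-17803\right)} = \frac{15825}{29882} \left(- \frac{1}{17803}\right) = - \frac{15825}{531989246}$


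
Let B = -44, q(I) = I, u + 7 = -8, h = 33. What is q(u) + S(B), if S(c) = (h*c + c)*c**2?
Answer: -2896271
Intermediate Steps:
u = -15 (u = -7 - 8 = -15)
S(c) = 34*c**3 (S(c) = (33*c + c)*c**2 = (34*c)*c**2 = 34*c**3)
q(u) + S(B) = -15 + 34*(-44)**3 = -15 + 34*(-85184) = -15 - 2896256 = -2896271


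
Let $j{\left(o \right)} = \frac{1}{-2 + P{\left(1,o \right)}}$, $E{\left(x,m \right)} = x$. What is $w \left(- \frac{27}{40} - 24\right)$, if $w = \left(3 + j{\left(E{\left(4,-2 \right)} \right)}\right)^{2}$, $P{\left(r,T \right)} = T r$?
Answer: $- \frac{48363}{160} \approx -302.27$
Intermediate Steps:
$j{\left(o \right)} = \frac{1}{-2 + o}$ ($j{\left(o \right)} = \frac{1}{-2 + o 1} = \frac{1}{-2 + o}$)
$w = \frac{49}{4}$ ($w = \left(3 + \frac{1}{-2 + 4}\right)^{2} = \left(3 + \frac{1}{2}\right)^{2} = \left(\frac{7}{2}\right)^{2} = \frac{49}{4} \approx 12.25$)
$w \left(- \frac{27}{40} - 24\right) = \frac{49 \left(- \frac{27}{40} - 24\right)}{4} = \frac{49}{4} \left(- \frac{987}{40}\right) = - \frac{48363}{160}$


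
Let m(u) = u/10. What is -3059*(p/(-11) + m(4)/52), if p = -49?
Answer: -19519479/1430 ≈ -13650.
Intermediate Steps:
m(u) = u/10 (m(u) = u*(1/10) = u/10)
-3059*(p/(-11) + m(4)/52) = -3059*(-49/(-11) + ((1/10)*4)/52) = -3059*(-49*(-1/11) + (2/5)*(1/52)) = -3059*(49/11 + 1/130) = -3059*6381/1430 = -19519479/1430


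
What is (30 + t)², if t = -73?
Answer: 1849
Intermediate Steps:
(30 + t)² = (30 - 73)² = (-43)² = 1849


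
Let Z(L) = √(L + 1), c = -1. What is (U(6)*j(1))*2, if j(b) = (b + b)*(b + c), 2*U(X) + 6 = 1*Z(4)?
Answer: 0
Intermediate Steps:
Z(L) = √(1 + L)
U(X) = -3 + √5/2 (U(X) = -3 + (1*√(1 + 4))/2 = -3 + (1*√5)/2 = -3 + √5/2)
j(b) = 2*b*(-1 + b) (j(b) = (b + b)*(b - 1) = (2*b)*(-1 + b) = 2*b*(-1 + b))
(U(6)*j(1))*2 = ((-3 + √5/2)*(2*1*(-1 + 1)))*2 = ((-3 + √5/2)*(2*1*0))*2 = ((-3 + √5/2)*0)*2 = 0*2 = 0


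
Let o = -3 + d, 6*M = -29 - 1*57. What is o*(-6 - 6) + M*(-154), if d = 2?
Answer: 6658/3 ≈ 2219.3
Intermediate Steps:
M = -43/3 (M = (-29 - 1*57)/6 = (-29 - 57)/6 = (⅙)*(-86) = -43/3 ≈ -14.333)
o = -1 (o = -3 + 2 = -1)
o*(-6 - 6) + M*(-154) = -(-6 - 6) - 43/3*(-154) = -1*(-12) + 6622/3 = 12 + 6622/3 = 6658/3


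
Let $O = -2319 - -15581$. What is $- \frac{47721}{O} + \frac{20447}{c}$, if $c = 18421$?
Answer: $- \frac{607900427}{244299302} \approx -2.4883$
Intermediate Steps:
$O = 13262$ ($O = -2319 + 15581 = 13262$)
$- \frac{47721}{O} + \frac{20447}{c} = - \frac{47721}{13262} + \frac{20447}{18421} = - \frac{607900427}{244299302}$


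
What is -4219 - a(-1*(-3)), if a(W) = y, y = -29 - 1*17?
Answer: -4173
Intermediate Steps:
y = -46 (y = -29 - 17 = -46)
a(W) = -46
-4219 - a(-1*(-3)) = -4219 - 1*(-46) = -4219 + 46 = -4173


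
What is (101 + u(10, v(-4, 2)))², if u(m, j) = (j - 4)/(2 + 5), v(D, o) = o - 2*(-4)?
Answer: 508369/49 ≈ 10375.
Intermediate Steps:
v(D, o) = 8 + o (v(D, o) = o + 8 = 8 + o)
u(m, j) = -4/7 + j/7 (u(m, j) = (-4 + j)/7 = (-4 + j)*(⅐) = -4/7 + j/7)
(101 + u(10, v(-4, 2)))² = (101 + (-4/7 + (8 + 2)/7))² = (101 + (-4/7 + (⅐)*10))² = (101 + (-4/7 + 10/7))² = (101 + 6/7)² = (713/7)² = 508369/49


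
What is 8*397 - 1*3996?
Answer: -820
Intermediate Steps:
8*397 - 1*3996 = 3176 - 3996 = -820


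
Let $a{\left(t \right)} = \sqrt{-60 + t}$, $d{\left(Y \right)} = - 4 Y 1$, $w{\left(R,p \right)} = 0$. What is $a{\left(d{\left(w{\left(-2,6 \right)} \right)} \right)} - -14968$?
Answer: $14968 + 2 i \sqrt{15} \approx 14968.0 + 7.746 i$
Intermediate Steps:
$d{\left(Y \right)} = - 4 Y$
$a{\left(d{\left(w{\left(-2,6 \right)} \right)} \right)} - -14968 = \sqrt{-60 - 0} - -14968 = \sqrt{-60 + 0} + 14968 = \sqrt{-60} + 14968 = 2 i \sqrt{15} + 14968 = 14968 + 2 i \sqrt{15}$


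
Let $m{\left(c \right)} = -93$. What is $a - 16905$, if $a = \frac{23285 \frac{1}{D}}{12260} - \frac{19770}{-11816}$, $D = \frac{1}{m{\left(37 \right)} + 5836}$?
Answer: $- \frac{5428642022}{905401} \approx -5995.8$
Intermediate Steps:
$D = \frac{1}{5743}$ ($D = \frac{1}{-93 + 5836} = \frac{1}{5743} \approx 0.00017412$)
$a = \frac{9877161883}{905401}$ ($a = \frac{23285 \frac{1}{\frac{1}{5743}}}{12260} - \frac{19770}{-11816} = 23285 \cdot 5743 \cdot \frac{1}{12260} - - \frac{9885}{5908} = 133725755 \cdot \frac{1}{12260} + \frac{9885}{5908} = \frac{26745151}{2452} + \frac{9885}{5908} = \frac{9877161883}{905401} \approx 10909.0$)
$a - 16905 = \frac{9877161883}{905401} - 16905 = - \frac{5428642022}{905401}$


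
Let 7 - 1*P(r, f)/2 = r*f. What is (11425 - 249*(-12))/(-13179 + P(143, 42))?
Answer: -14413/25177 ≈ -0.57247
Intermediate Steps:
P(r, f) = 14 - 2*f*r (P(r, f) = 14 - 2*r*f = 14 - 2*f*r)
(11425 - 249*(-12))/(-13179 + P(143, 42)) = (11425 - 249*(-12))/(-13179 + (14 - 2*42*143)) = (11425 + 2988)/(-13179 + (14 - 12012)) = 14413/(-13179 - 11998) = 14413/(-25177) = 14413*(-1/25177) = -14413/25177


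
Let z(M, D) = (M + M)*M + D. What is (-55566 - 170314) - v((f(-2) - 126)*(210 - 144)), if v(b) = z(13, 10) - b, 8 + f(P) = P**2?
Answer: -234808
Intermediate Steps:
f(P) = -8 + P**2
z(M, D) = D + 2*M**2 (z(M, D) = (2*M)*M + D = 2*M**2 + D = D + 2*M**2)
v(b) = 348 - b (v(b) = (10 + 2*13**2) - b = (10 + 2*169) - b = (10 + 338) - b = 348 - b)
(-55566 - 170314) - v((f(-2) - 126)*(210 - 144)) = (-55566 - 170314) - (348 - ((-8 + (-2)**2) - 126)*(210 - 144)) = -225880 - (348 - ((-8 + 4) - 126)*66) = -225880 - (348 - (-4 - 126)*66) = -225880 - (348 - (-130)*66) = -225880 - (348 - 1*(-8580)) = -225880 - (348 + 8580) = -225880 - 1*8928 = -225880 - 8928 = -234808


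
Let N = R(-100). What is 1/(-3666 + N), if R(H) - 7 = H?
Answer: -1/3759 ≈ -0.00026603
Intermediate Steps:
R(H) = 7 + H
N = -93 (N = 7 - 100 = -93)
1/(-3666 + N) = 1/(-3666 - 93) = 1/(-3759) = -1/3759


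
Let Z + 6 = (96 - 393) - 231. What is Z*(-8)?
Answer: 4272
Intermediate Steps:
Z = -534 (Z = -6 + ((96 - 393) - 231) = -6 + (-297 - 231) = -6 - 528 = -534)
Z*(-8) = -534*(-8) = 4272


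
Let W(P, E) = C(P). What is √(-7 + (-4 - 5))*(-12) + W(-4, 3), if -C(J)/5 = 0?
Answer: -48*I ≈ -48.0*I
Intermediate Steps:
C(J) = 0 (C(J) = -5*0 = 0)
W(P, E) = 0
√(-7 + (-4 - 5))*(-12) + W(-4, 3) = √(-7 + (-4 - 5))*(-12) + 0 = √(-7 - 9)*(-12) + 0 = √(-16)*(-12) + 0 = (4*I)*(-12) + 0 = -48*I + 0 = -48*I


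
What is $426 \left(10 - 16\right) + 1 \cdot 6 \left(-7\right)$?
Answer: $-2598$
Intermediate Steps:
$426 \left(10 - 16\right) + 1 \cdot 6 \left(-7\right) = 426 \left(10 - 16\right) + 6 \left(-7\right) = 426 \left(-6\right) - 42 = -2556 - 42 = -2598$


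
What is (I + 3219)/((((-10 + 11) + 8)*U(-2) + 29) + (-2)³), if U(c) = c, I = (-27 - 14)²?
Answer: 4900/3 ≈ 1633.3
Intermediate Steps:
I = 1681 (I = (-41)² = 1681)
(I + 3219)/((((-10 + 11) + 8)*U(-2) + 29) + (-2)³) = (1681 + 3219)/((((-10 + 11) + 8)*(-2) + 29) + (-2)³) = 4900/(((1 + 8)*(-2) + 29) - 8) = 4900/((9*(-2) + 29) - 8) = 4900/((-18 + 29) - 8) = 4900/(11 - 8) = 4900/3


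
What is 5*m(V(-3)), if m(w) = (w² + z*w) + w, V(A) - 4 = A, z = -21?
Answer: -95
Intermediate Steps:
V(A) = 4 + A
m(w) = w² - 20*w (m(w) = (w² - 21*w) + w = w² - 20*w)
5*m(V(-3)) = 5*((4 - 3)*(-20 + (4 - 3))) = 5*(1*(-20 + 1)) = 5*(1*(-19)) = 5*(-19) = -95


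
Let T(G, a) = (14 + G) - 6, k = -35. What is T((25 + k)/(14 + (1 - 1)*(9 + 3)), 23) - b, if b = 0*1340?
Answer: 51/7 ≈ 7.2857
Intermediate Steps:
T(G, a) = 8 + G
b = 0
T((25 + k)/(14 + (1 - 1)*(9 + 3)), 23) - b = (8 + (25 - 35)/(14 + (1 - 1)*(9 + 3))) - 1*0 = (8 - 10/(14 + 0*12)) + 0 = (8 - 10/(14 + 0)) + 0 = (8 - 10/14) + 0 = (8 - 10*1/14) + 0 = (8 - 5/7) + 0 = 51/7 + 0 = 51/7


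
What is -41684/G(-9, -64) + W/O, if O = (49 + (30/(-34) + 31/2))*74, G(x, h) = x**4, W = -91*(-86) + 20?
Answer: -820297634/175027797 ≈ -4.6867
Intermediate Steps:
W = 7846 (W = 7826 + 20 = 7846)
O = 80031/17 (O = (49 + (30*(-1/34) + 31*(1/2)))*74 = (49 + (-15/17 + 31/2))*74 = (49 + 497/34)*74 = (2163/34)*74 = 80031/17 ≈ 4707.7)
-41684/G(-9, -64) + W/O = -41684/((-9)**4) + 7846/(80031/17) = -41684/6561 + 7846*(17/80031) = -41684*1/6561 + 133382/80031 = -41684/6561 + 133382/80031 = -820297634/175027797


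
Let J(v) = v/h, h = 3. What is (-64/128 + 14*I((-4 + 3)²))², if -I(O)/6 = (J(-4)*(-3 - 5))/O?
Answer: 3214849/4 ≈ 8.0371e+5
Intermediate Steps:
J(v) = v/3
I(O) = -64/O (I(O) = -6*((⅓)*(-4))*(-3 - 5)/O = -6*(-4/3*(-8))/O = -64/O)
(-64/128 + 14*I((-4 + 3)²))² = (-64/128 + 14*(-64/(-4 + 3)²))² = (-64*1/128 + 14*(-64/((-1)²)))² = (-½ + 14*(-64/1))² = (-½ + 14*(-64*1))² = (-½ + 14*(-64))² = (-½ - 896)² = (-1793/2)² = 3214849/4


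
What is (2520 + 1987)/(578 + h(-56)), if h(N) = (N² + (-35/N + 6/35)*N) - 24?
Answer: 22535/18227 ≈ 1.2364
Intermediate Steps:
h(N) = -24 + N² + N*(6/35 - 35/N) (h(N) = (N² + (-35/N + 6*(1/35))*N) - 24 = (N² + (-35/N + 6/35)*N) - 24 = (N² + (6/35 - 35/N)*N) - 24 = (N² + N*(6/35 - 35/N)) - 24 = -24 + N² + N*(6/35 - 35/N))
(2520 + 1987)/(578 + h(-56)) = (2520 + 1987)/(578 + (-59 + (-56)² + (6/35)*(-56))) = 4507/(578 + (-59 + 3136 - 48/5)) = 4507/(578 + 15337/5) = 4507/(18227/5) = 4507*(5/18227) = 22535/18227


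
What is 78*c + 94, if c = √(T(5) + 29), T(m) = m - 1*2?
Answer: 94 + 312*√2 ≈ 535.23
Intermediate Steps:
T(m) = -2 + m (T(m) = m - 2 = -2 + m)
c = 4*√2 (c = √((-2 + 5) + 29) = √(3 + 29) = √32 = 4*√2 ≈ 5.6569)
78*c + 94 = 78*(4*√2) + 94 = 312*√2 + 94 = 94 + 312*√2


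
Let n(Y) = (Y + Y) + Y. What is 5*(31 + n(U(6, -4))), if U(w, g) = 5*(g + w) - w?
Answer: 215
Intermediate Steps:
U(w, g) = 4*w + 5*g (U(w, g) = (5*g + 5*w) - w = 4*w + 5*g)
n(Y) = 3*Y (n(Y) = 2*Y + Y = 3*Y)
5*(31 + n(U(6, -4))) = 5*(31 + 3*(4*6 + 5*(-4))) = 5*(31 + 3*(24 - 20)) = 5*(31 + 3*4) = 5*(31 + 12) = 5*43 = 215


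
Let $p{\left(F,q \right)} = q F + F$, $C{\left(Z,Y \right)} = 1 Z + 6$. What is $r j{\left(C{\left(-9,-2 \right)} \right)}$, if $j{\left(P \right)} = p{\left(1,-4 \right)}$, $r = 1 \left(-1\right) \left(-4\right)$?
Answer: $-12$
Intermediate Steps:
$C{\left(Z,Y \right)} = 6 + Z$ ($C{\left(Z,Y \right)} = Z + 6 = 6 + Z$)
$p{\left(F,q \right)} = F + F q$ ($p{\left(F,q \right)} = F q + F = F + F q$)
$r = 4$ ($r = \left(-1\right) \left(-4\right) = 4$)
$j{\left(P \right)} = -3$ ($j{\left(P \right)} = 1 \left(1 - 4\right) = 1 \left(-3\right) = -3$)
$r j{\left(C{\left(-9,-2 \right)} \right)} = 4 \left(-3\right) = -12$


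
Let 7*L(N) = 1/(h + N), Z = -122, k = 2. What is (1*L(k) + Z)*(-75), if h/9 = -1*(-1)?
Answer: 704475/77 ≈ 9149.0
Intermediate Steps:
h = 9 (h = 9*(-1*(-1)) = 9*1 = 9)
L(N) = 1/(7*(9 + N))
(1*L(k) + Z)*(-75) = (1*(1/(7*(9 + 2))) - 122)*(-75) = (1*((⅐)/11) - 122)*(-75) = (1*((⅐)*(1/11)) - 122)*(-75) = (1*(1/77) - 122)*(-75) = (1/77 - 122)*(-75) = -9393/77*(-75) = 704475/77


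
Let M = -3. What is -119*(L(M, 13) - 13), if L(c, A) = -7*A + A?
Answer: 10829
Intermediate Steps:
L(c, A) = -6*A
-119*(L(M, 13) - 13) = -119*(-6*13 - 13) = -119*(-78 - 13) = -119*(-91) = 10829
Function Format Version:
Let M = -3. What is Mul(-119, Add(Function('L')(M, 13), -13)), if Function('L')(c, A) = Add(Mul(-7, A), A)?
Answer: 10829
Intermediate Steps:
Function('L')(c, A) = Mul(-6, A)
Mul(-119, Add(Function('L')(M, 13), -13)) = Mul(-119, Add(Mul(-6, 13), -13)) = Mul(-119, Add(-78, -13)) = Mul(-119, -91) = 10829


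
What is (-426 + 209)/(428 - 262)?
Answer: -217/166 ≈ -1.3072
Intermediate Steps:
(-426 + 209)/(428 - 262) = -217/166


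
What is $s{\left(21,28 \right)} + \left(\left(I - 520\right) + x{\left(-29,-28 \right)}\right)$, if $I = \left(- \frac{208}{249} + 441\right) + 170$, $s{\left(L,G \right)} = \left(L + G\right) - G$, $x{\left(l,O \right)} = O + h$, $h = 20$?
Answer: $\frac{25688}{249} \approx 103.16$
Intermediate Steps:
$x{\left(l,O \right)} = 20 + O$ ($x{\left(l,O \right)} = O + 20 = 20 + O$)
$s{\left(L,G \right)} = L$ ($s{\left(L,G \right)} = \left(G + L\right) - G = L$)
$I = \frac{151931}{249}$ ($I = \left(\left(-208\right) \frac{1}{249} + 441\right) + 170 = \left(- \frac{208}{249} + 441\right) + 170 = \frac{109601}{249} + 170 = \frac{151931}{249} \approx 610.17$)
$s{\left(21,28 \right)} + \left(\left(I - 520\right) + x{\left(-29,-28 \right)}\right) = 21 + \left(\left(\frac{151931}{249} - 520\right) + \left(20 - 28\right)\right) = 21 + \left(\frac{22451}{249} - 8\right) = 21 + \frac{20459}{249} = \frac{25688}{249}$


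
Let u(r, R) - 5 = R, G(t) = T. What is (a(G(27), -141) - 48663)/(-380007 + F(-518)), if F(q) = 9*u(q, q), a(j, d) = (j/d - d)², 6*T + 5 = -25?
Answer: 572016107/7646709744 ≈ 0.074805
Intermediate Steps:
T = -5 (T = -⅚ + (⅙)*(-25) = -⅚ - 25/6 = -5)
G(t) = -5
u(r, R) = 5 + R
a(j, d) = (-d + j/d)²
F(q) = 45 + 9*q (F(q) = 9*(5 + q) = 45 + 9*q)
(a(G(27), -141) - 48663)/(-380007 + F(-518)) = (((-141)² - 1*(-5))²/(-141)² - 48663)/(-380007 + (45 + 9*(-518))) = ((19881 + 5)²/19881 - 48663)/(-380007 + (45 - 4662)) = ((1/19881)*19886² - 48663)/(-380007 - 4617) = ((1/19881)*395452996 - 48663)/(-384624) = (395452996/19881 - 48663)*(-1/384624) = -572016107/19881*(-1/384624) = 572016107/7646709744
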